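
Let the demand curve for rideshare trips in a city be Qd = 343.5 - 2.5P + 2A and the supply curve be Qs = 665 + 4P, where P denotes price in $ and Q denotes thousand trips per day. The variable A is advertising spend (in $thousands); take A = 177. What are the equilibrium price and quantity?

With A = 177, demand is Qd = 697.5 - 2.5P.
Equating demand and supply, 697.5 - 2.5P = 665 + 4P gives 6.5P = 32.5, so P* = 5.
Then Q* = 697.5 - 2.5(5) = 685.

P* = 5, Q* = 685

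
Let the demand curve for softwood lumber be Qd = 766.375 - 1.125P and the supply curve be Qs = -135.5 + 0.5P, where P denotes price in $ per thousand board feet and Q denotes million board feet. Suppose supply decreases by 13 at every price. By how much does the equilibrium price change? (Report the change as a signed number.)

At equilibrium Qd = Qs, so 766.375 - 1.125P = -135.5 + 0.5P; collecting terms, 901.875 = 1.625P and P* = 555.
From the demand curve, Q* = 766.375 - 1.125(555) = 142.
After the shift, supply is Qs = -148.5 + 0.5P.
The new intersection has 914.875 = 1.625P, i.e. P = 563, Q = 133.
ΔP = 563 - 555 = 8.

ΔP = 8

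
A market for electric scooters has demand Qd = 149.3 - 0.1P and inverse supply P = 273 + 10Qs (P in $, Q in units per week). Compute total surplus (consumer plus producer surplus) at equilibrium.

Rewriting in direct form: Qs = -27.3 + 0.1P.
Equating demand and supply, 149.3 - 0.1P = -27.3 + 0.1P gives 0.2P = 176.6, so P* = 883.
Substitute back: Q* = 149.3 - 0.1(883) = 61.
Demand choke price = 1493; supply choke price = 273. CS = ½(1493 - 883)(61) = 18605; PS = ½(883 - 273)(61) = 18605. Total surplus = 37210.

Total surplus = 37210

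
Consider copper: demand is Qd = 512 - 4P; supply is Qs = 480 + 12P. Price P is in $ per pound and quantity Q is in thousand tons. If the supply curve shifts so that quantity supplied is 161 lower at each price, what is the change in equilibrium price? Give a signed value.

Equating demand and supply, 512 - 4P = 480 + 12P gives 16P = 32, so P* = 2.
Then Q* = 512 - 4(2) = 504.
After the shift, supply is Qs = 319 + 12P.
Re-solving, 16P = 193 gives P = 12.0625 and Q = 463.75.
ΔP = 12.0625 - 2 = 10.0625.

ΔP = 10.0625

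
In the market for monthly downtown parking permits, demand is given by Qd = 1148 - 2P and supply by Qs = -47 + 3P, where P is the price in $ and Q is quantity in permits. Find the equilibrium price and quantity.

P* = 239, Q* = 670

Equating demand and supply, 1148 - 2P = -47 + 3P gives 5P = 1195, so P* = 239.
Substitute back: Q* = 1148 - 2(239) = 670.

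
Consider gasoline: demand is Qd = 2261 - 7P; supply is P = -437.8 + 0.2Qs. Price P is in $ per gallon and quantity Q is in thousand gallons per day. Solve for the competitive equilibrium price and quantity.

Rewriting in direct form: Qs = 2189 + 5P.
Set Qd = Qs: 2261 - 7P = 2189 + 5P, so 72 = 12P and P* = 6.
Plugging P* into demand: Q* = 2261 - 7(6) = 2219.

P* = 6, Q* = 2219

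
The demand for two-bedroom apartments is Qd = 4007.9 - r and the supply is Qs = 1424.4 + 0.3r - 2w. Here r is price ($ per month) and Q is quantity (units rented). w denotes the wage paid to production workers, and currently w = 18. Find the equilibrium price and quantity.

With w = 18, supply is Qs = 1388.4 + 0.3r.
The market clears where 4007.9 - r = 1388.4 + 0.3r. Rearranging, 1.3r = 2619.5, hence r* = 2015.
Then Q* = 4007.9 - 2015 = 1992.9.

r* = 2015, Q* = 1992.9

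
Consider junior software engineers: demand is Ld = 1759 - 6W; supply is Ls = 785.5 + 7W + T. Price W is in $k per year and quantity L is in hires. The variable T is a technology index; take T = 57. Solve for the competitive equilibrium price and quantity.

W* = 70.5, L* = 1336

With T = 57, supply is Ls = 842.5 + 7W.
At equilibrium Ld = Ls, so 1759 - 6W = 842.5 + 7W; collecting terms, 916.5 = 13W and W* = 70.5.
Then L* = 1759 - 6(70.5) = 1336.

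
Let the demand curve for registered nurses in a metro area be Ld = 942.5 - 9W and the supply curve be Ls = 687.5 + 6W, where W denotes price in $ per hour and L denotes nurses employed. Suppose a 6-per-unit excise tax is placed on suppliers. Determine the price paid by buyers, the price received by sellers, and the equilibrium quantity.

W_b = 19.4, W_s = 13.4, L = 767.9

The tax drives a wedge W_b - W_s = 6. Substituting W_s = W_b - 6 into supply: Ls = 651.5 + 6W_b.
Equate demand and the shifted supply: 942.5 - 9W_b = 651.5 + 6W_b, giving 15W_b = 291, so W_b = 19.4.
Then W_s = 19.4 - 6 = 13.4 and L = 942.5 - 9(19.4) = 767.9.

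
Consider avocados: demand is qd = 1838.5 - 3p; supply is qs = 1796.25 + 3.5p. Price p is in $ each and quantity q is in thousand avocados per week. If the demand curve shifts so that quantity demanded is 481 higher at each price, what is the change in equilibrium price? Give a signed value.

Δp = 74

Equating demand and supply, 1838.5 - 3p = 1796.25 + 3.5p gives 6.5p = 42.25, so p* = 6.5.
Plugging p* into demand: q* = 1838.5 - 3(6.5) = 1819.
After the shift, demand is qd = 2319.5 - 3p.
The new intersection has 523.25 = 6.5p, i.e. p = 80.5, q = 2078.
Δp = 80.5 - 6.5 = 74.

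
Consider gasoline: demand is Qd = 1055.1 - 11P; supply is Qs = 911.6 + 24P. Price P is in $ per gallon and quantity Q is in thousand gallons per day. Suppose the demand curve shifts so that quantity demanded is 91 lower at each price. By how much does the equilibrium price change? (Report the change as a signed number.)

ΔP = -2.6

The market clears where 1055.1 - 11P = 911.6 + 24P. Rearranging, 35P = 143.5, hence P* = 4.1.
Then Q* = 1055.1 - 11(4.1) = 1010.
After the shift, demand is Qd = 964.1 - 11P.
Re-solving, 35P = 52.5 gives P = 1.5 and Q = 947.6.
ΔP = 1.5 - 4.1 = -2.6.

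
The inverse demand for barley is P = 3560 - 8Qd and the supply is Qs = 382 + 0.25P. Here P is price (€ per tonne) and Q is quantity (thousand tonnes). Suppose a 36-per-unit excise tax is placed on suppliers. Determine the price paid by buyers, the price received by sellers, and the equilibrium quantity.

P_b = 192, P_s = 156, Q = 421

In direct form, Qd = 445 - 0.125P.
The tax drives a wedge P_b - P_s = 36. Substituting P_s = P_b - 36 into supply: Qs = 373 + 0.25P_b.
Market clearing requires 445 - 0.125P_b = 373 + 0.25P_b; hence 72 = 0.375P_b and P_b = 192.
Then P_s = 192 - 36 = 156 and Q = 445 - 0.125(192) = 421.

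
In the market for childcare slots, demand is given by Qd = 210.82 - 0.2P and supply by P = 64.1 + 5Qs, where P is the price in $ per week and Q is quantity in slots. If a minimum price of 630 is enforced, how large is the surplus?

Surplus = 28.36

Inverting to quantity form: Qs = -12.82 + 0.2P.
With P fixed at 630, quantity demanded is 84.82 and quantity supplied is 113.18.
Surplus = Qs - Qd = 113.18 - 84.82 = 28.36.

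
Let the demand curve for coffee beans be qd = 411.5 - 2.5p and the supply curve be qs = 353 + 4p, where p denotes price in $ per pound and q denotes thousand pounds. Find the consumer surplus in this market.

The market clears where 411.5 - 2.5p = 353 + 4p. Rearranging, 6.5p = 58.5, hence p* = 9.
From the demand curve, q* = 411.5 - 2.5(9) = 389.
Demand choke price (qd = 0): p = 411.5/2.5 = 164.6. Consumer surplus = ½ × (164.6 - 9) × 389 = 30264.2.

Consumer surplus = 30264.2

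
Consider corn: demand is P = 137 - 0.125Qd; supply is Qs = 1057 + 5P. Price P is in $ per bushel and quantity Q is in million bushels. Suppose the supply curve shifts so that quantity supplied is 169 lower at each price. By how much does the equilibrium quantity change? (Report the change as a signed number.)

ΔQ = -104

Rewriting in direct form: Qd = 1096 - 8P.
Equating demand and supply, 1096 - 8P = 1057 + 5P gives 13P = 39, so P* = 3.
Then Q* = 1096 - 8(3) = 1072.
After the shift, supply is Qs = 888 + 5P.
Re-solving, 13P = 208 gives P = 16 and Q = 968.
ΔQ = 968 - 1072 = -104.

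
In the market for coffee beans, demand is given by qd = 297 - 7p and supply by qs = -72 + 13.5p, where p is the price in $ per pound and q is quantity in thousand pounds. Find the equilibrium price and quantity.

Set qd = qs: 297 - 7p = -72 + 13.5p, so 369 = 20.5p and p* = 18.
Then q* = 297 - 7(18) = 171.

p* = 18, q* = 171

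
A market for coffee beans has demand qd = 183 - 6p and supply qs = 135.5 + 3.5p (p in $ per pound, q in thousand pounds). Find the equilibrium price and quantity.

p* = 5, q* = 153

Equating demand and supply, 183 - 6p = 135.5 + 3.5p gives 9.5p = 47.5, so p* = 5.
Substitute back: q* = 183 - 6(5) = 153.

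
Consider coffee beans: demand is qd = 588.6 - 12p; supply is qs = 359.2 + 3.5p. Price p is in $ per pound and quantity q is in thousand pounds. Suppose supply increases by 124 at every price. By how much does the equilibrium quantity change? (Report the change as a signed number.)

The market clears where 588.6 - 12p = 359.2 + 3.5p. Rearranging, 15.5p = 229.4, hence p* = 14.8.
Plugging p* into demand: q* = 588.6 - 12(14.8) = 411.
After the shift, supply is qs = 483.2 + 3.5p.
New equilibrium: 105.4 = 15.5p, so p = 6.8 and q = 507.
Δq = 507 - 411 = 96.

Δq = 96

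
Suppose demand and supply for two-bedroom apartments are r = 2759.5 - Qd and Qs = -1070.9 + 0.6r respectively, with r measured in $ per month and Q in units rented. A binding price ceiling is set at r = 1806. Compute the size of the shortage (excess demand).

Shortage = 940.8

Rewriting in direct form: Qd = 2759.5 - r.
With r fixed at 1806, quantity demanded is 953.5 and quantity supplied is 12.7.
Shortage = Qd - Qs = 953.5 - 12.7 = 940.8.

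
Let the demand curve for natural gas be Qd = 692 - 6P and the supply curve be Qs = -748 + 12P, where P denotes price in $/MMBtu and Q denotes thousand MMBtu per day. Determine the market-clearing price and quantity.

P* = 80, Q* = 212

Set Qd = Qs: 692 - 6P = -748 + 12P, so 1440 = 18P and P* = 80.
Plugging P* into demand: Q* = 692 - 6(80) = 212.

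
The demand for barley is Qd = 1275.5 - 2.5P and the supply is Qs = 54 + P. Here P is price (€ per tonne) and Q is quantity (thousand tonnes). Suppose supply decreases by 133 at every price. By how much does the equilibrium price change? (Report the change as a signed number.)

At equilibrium Qd = Qs, so 1275.5 - 2.5P = 54 + P; collecting terms, 1221.5 = 3.5P and P* = 349.
Plugging P* into demand: Q* = 1275.5 - 2.5(349) = 403.
After the shift, supply is Qs = -79 + P.
Re-solving, 3.5P = 1354.5 gives P = 387 and Q = 308.
ΔP = 387 - 349 = 38.

ΔP = 38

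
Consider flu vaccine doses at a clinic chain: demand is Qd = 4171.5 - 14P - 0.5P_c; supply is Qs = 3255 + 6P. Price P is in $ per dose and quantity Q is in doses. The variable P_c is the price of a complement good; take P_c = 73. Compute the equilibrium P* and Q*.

With P_c = 73, demand is Qd = 4135 - 14P.
The market clears where 4135 - 14P = 3255 + 6P. Rearranging, 20P = 880, hence P* = 44.
From the demand curve, Q* = 4135 - 14(44) = 3519.

P* = 44, Q* = 3519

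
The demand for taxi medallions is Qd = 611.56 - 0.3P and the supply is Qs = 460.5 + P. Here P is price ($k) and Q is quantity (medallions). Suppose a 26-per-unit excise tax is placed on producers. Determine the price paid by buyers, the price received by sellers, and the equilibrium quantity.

Producers keep P_s = P_b - 26 per unit, so supply in terms of the buyer price is Qs = 434.5 + P_b.
Market clearing requires 611.56 - 0.3P_b = 434.5 + P_b; hence 177.06 = 1.3P_b and P_b = 136.2.
So P_s = 110.2 and the quantity traded is Q = 611.56 - 0.3(136.2) = 570.7.

P_b = 136.2, P_s = 110.2, Q = 570.7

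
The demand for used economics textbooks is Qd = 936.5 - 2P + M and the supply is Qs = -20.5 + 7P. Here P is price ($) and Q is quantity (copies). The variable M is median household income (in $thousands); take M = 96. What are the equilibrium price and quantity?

P* = 117, Q* = 798.5

With M = 96, demand is Qd = 1032.5 - 2P.
Equating demand and supply, 1032.5 - 2P = -20.5 + 7P gives 9P = 1053, so P* = 117.
From the demand curve, Q* = 1032.5 - 2(117) = 798.5.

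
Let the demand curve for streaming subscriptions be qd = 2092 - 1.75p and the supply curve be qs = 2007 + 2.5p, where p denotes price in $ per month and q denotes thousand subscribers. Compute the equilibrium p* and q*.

The market clears where 2092 - 1.75p = 2007 + 2.5p. Rearranging, 4.25p = 85, hence p* = 20.
Plugging p* into demand: q* = 2092 - 1.75(20) = 2057.

p* = 20, q* = 2057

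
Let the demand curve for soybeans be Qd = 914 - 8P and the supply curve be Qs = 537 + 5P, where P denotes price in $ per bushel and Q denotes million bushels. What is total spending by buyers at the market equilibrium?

Total spending by buyers = 19778

The market clears where 914 - 8P = 537 + 5P. Rearranging, 13P = 377, hence P* = 29.
Then Q* = 914 - 8(29) = 682.
Total spending by buyers = P* × Q* = 29 × 682 = 19778.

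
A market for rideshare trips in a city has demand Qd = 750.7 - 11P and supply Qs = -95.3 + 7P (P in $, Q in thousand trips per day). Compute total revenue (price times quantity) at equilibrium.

At equilibrium Qd = Qs, so 750.7 - 11P = -95.3 + 7P; collecting terms, 846 = 18P and P* = 47.
Then Q* = 750.7 - 11(47) = 233.7.
Total revenue = P* × Q* = 47 × 233.7 = 10983.9.

Total revenue = 10983.9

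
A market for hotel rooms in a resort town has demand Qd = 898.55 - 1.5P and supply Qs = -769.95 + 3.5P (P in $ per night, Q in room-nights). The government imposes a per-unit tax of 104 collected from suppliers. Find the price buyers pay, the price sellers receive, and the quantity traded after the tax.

P_b = 406.5, P_s = 302.5, Q = 288.8

The tax drives a wedge P_b - P_s = 104. Substituting P_s = P_b - 104 into supply: Qs = -1133.95 + 3.5P_b.
Equate demand and the shifted supply: 898.55 - 1.5P_b = -1133.95 + 3.5P_b, giving 5P_b = 2032.5, so P_b = 406.5.
So P_s = 302.5 and the quantity traded is Q = 898.55 - 1.5(406.5) = 288.8.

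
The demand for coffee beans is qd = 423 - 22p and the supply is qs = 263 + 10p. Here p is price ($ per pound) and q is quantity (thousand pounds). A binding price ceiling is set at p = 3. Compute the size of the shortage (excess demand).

Shortage = 64

Evaluating both curves at the ceiling price 3 gives qd = 357, qs = 293.
Shortage = qd - qs = 357 - 293 = 64.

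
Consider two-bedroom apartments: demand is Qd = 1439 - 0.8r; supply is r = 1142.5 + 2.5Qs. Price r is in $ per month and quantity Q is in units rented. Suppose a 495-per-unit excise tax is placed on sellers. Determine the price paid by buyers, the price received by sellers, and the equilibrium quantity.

Solving each curve for Q: Qs = -457 + 0.4r.
Sellers keep r_s = r_b - 495 per unit, so supply in terms of the buyer price is Qs = -655 + 0.4r_b.
Equate demand and the shifted supply: 1439 - 0.8r_b = -655 + 0.4r_b, giving 1.2r_b = 2094, so r_b = 1745.
So r_s = 1250 and the quantity traded is Q = 1439 - 0.8(1745) = 43.

r_b = 1745, r_s = 1250, Q = 43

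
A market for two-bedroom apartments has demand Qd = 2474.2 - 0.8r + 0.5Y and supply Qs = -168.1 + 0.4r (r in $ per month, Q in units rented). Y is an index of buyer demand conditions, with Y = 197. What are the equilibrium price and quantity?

With Y = 197, demand is Qd = 2572.7 - 0.8r.
The market clears where 2572.7 - 0.8r = -168.1 + 0.4r. Rearranging, 1.2r = 2740.8, hence r* = 2284.
Plugging r* into demand: Q* = 2572.7 - 0.8(2284) = 745.5.

r* = 2284, Q* = 745.5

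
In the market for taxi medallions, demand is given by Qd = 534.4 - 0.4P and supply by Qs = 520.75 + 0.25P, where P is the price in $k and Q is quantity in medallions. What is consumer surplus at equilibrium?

At equilibrium Qd = Qs, so 534.4 - 0.4P = 520.75 + 0.25P; collecting terms, 13.65 = 0.65P and P* = 21.
Then Q* = 534.4 - 0.4(21) = 526.
Demand choke price (Qd = 0): P = 534.4/0.4 = 1336. Consumer surplus = ½ × (1336 - 21) × 526 = 345845.

Consumer surplus = 345845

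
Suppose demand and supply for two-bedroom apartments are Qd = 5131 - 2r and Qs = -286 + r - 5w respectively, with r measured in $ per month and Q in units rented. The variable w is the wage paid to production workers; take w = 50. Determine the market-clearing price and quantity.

With w = 50, supply is Qs = -536 + r.
Equating demand and supply, 5131 - 2r = -536 + r gives 3r = 5667, so r* = 1889.
Substitute back: Q* = 5131 - 2(1889) = 1353.

r* = 1889, Q* = 1353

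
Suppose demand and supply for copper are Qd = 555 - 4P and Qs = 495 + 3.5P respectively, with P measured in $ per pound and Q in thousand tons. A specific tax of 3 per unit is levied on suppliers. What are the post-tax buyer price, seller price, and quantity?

The tax drives a wedge P_b - P_s = 3. Substituting P_s = P_b - 3 into supply: Qs = 484.5 + 3.5P_b.
Market clearing requires 555 - 4P_b = 484.5 + 3.5P_b; hence 70.5 = 7.5P_b and P_b = 9.4.
So P_s = 6.4 and the quantity traded is Q = 555 - 4(9.4) = 517.4.

P_b = 9.4, P_s = 6.4, Q = 517.4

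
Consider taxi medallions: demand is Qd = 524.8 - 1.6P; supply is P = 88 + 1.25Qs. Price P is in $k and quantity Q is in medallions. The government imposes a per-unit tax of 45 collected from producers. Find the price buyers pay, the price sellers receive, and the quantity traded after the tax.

Rewriting in direct form: Qs = -70.4 + 0.8P.
The tax drives a wedge P_b - P_s = 45. Substituting P_s = P_b - 45 into supply: Qs = -106.4 + 0.8P_b.
Set Qd = Qs: 524.8 - 1.6P_b = -106.4 + 0.8P_b, so 631.2 = 2.4P_b and P_b = 263.
So P_s = 218 and the quantity traded is Q = 524.8 - 1.6(263) = 104.

P_b = 263, P_s = 218, Q = 104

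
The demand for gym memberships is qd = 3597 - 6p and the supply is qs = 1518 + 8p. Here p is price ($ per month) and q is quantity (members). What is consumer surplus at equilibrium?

The market clears where 3597 - 6p = 1518 + 8p. Rearranging, 14p = 2079, hence p* = 148.5.
Plugging p* into demand: q* = 3597 - 6(148.5) = 2706.
Demand choke price (qd = 0): p = 3597/6 = 599.5. Consumer surplus = ½ × (599.5 - 148.5) × 2706 = 610203.

Consumer surplus = 610203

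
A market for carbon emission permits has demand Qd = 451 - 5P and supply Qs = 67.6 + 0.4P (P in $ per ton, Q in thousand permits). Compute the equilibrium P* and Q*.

P* = 71, Q* = 96

Set Qd = Qs: 451 - 5P = 67.6 + 0.4P, so 383.4 = 5.4P and P* = 71.
Substitute back: Q* = 451 - 5(71) = 96.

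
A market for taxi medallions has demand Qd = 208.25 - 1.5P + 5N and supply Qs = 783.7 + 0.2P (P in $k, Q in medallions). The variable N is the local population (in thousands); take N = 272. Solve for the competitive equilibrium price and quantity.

P* = 461.5, Q* = 876

With N = 272, demand is Qd = 1568.25 - 1.5P.
Set Qd = Qs: 1568.25 - 1.5P = 783.7 + 0.2P, so 784.55 = 1.7P and P* = 461.5.
Then Q* = 1568.25 - 1.5(461.5) = 876.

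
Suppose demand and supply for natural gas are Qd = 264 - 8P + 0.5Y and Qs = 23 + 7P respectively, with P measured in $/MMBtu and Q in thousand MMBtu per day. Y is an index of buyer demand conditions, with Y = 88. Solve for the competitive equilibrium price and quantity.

P* = 19, Q* = 156

With Y = 88, demand is Qd = 308 - 8P.
At equilibrium Qd = Qs, so 308 - 8P = 23 + 7P; collecting terms, 285 = 15P and P* = 19.
Then Q* = 308 - 8(19) = 156.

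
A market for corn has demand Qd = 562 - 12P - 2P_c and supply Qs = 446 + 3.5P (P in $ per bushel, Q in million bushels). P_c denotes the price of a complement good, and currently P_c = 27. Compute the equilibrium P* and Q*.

P* = 4, Q* = 460

With P_c = 27, demand is Qd = 508 - 12P.
At equilibrium Qd = Qs, so 508 - 12P = 446 + 3.5P; collecting terms, 62 = 15.5P and P* = 4.
Substitute back: Q* = 508 - 12(4) = 460.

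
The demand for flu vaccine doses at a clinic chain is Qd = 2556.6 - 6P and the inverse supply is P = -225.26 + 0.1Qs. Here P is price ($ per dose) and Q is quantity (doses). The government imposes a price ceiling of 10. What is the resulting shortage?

Rewriting in direct form: Qs = 2252.6 + 10P.
With P fixed at 10, quantity demanded is 2496.6 and quantity supplied is 2352.6.
Shortage = Qd - Qs = 2496.6 - 2352.6 = 144.

Shortage = 144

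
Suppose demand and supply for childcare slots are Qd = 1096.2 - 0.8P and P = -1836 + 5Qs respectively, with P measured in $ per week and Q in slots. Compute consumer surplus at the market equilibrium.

Solving each curve for Q: Qs = 367.2 + 0.2P.
Set Qd = Qs: 1096.2 - 0.8P = 367.2 + 0.2P, so 729 = P and P* = 729.
Plugging P* into demand: Q* = 1096.2 - 0.8(729) = 513.
Demand choke price (Qd = 0): P = 1096.2/0.8 = 1370.25. Consumer surplus = ½ × (1370.25 - 729) × 513 = 164480.625.

Consumer surplus = 164480.625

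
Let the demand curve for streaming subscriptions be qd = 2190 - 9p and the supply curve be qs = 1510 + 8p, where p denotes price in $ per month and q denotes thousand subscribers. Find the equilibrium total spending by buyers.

The market clears where 2190 - 9p = 1510 + 8p. Rearranging, 17p = 680, hence p* = 40.
Substitute back: q* = 2190 - 9(40) = 1830.
Total spending by buyers = p* × q* = 40 × 1830 = 73200.

Total spending by buyers = 73200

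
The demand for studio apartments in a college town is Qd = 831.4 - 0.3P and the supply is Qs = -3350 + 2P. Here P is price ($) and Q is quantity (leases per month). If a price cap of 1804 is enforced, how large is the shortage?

Shortage = 32.2

At P = 1804: Qd = 290.2 and Qs = 258.
Shortage = Qd - Qs = 290.2 - 258 = 32.2.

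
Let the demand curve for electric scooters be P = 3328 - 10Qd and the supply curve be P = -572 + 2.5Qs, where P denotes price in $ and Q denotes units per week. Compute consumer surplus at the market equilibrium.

In direct form, Qd = 332.8 - 0.1P and Qs = 228.8 + 0.4P.
Set Qd = Qs: 332.8 - 0.1P = 228.8 + 0.4P, so 104 = 0.5P and P* = 208.
Plugging P* into demand: Q* = 332.8 - 0.1(208) = 312.
Demand choke price (Qd = 0): P = 332.8/0.1 = 3328. Consumer surplus = ½ × (3328 - 208) × 312 = 486720.

Consumer surplus = 486720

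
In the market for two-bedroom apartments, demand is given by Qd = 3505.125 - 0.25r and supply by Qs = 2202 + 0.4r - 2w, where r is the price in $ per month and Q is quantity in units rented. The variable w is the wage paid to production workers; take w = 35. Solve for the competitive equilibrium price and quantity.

With w = 35, supply is Qs = 2132 + 0.4r.
The market clears where 3505.125 - 0.25r = 2132 + 0.4r. Rearranging, 0.65r = 1373.125, hence r* = 2112.5.
Substitute back: Q* = 3505.125 - 0.25(2112.5) = 2977.

r* = 2112.5, Q* = 2977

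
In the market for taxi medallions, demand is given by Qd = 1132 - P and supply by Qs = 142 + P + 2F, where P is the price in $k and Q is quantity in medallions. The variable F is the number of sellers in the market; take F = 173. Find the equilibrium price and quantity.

P* = 322, Q* = 810

With F = 173, supply is Qs = 488 + P.
Set Qd = Qs: 1132 - P = 488 + P, so 644 = 2P and P* = 322.
Then Q* = 1132 - 322 = 810.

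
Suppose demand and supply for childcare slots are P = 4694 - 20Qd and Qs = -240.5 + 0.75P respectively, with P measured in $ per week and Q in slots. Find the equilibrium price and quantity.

In direct form, Qd = 234.7 - 0.05P.
Equating demand and supply, 234.7 - 0.05P = -240.5 + 0.75P gives 0.8P = 475.2, so P* = 594.
Then Q* = 234.7 - 0.05(594) = 205.

P* = 594, Q* = 205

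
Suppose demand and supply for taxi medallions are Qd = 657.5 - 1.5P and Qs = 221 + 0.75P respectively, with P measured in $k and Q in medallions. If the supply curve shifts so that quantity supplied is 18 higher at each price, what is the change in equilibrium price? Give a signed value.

ΔP = -8

Set Qd = Qs: 657.5 - 1.5P = 221 + 0.75P, so 436.5 = 2.25P and P* = 194.
Then Q* = 657.5 - 1.5(194) = 366.5.
After the shift, supply is Qs = 239 + 0.75P.
New equilibrium: 418.5 = 2.25P, so P = 186 and Q = 378.5.
ΔP = 186 - 194 = -8.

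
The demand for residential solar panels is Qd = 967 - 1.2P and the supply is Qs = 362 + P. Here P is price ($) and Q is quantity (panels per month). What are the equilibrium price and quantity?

P* = 275, Q* = 637

Equating demand and supply, 967 - 1.2P = 362 + P gives 2.2P = 605, so P* = 275.
Substitute back: Q* = 967 - 1.2(275) = 637.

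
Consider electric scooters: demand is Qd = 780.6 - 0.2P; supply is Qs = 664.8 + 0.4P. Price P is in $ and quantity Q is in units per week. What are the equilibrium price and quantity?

Equating demand and supply, 780.6 - 0.2P = 664.8 + 0.4P gives 0.6P = 115.8, so P* = 193.
Substitute back: Q* = 780.6 - 0.2(193) = 742.

P* = 193, Q* = 742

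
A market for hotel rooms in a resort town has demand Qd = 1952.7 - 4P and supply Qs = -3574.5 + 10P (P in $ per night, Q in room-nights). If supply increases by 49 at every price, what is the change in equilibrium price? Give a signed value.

Set Qd = Qs: 1952.7 - 4P = -3574.5 + 10P, so 5527.2 = 14P and P* = 394.8.
From the demand curve, Q* = 1952.7 - 4(394.8) = 373.5.
After the shift, supply is Qs = -3525.5 + 10P.
The new intersection has 5478.2 = 14P, i.e. P = 391.3, Q = 387.5.
ΔP = 391.3 - 394.8 = -3.5.

ΔP = -3.5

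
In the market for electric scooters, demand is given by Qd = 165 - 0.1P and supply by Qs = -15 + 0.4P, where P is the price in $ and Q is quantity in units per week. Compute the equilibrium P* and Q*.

P* = 360, Q* = 129

The market clears where 165 - 0.1P = -15 + 0.4P. Rearranging, 0.5P = 180, hence P* = 360.
Substitute back: Q* = 165 - 0.1(360) = 129.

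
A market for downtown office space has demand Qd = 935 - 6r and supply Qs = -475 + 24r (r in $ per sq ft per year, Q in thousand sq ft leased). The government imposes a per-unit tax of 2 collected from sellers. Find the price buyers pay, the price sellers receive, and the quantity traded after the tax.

The tax drives a wedge r_b - r_s = 2. Substituting r_s = r_b - 2 into supply: Qs = -523 + 24r_b.
Set Qd = Qs: 935 - 6r_b = -523 + 24r_b, so 1458 = 30r_b and r_b = 48.6.
Then r_s = 48.6 - 2 = 46.6 and Q = 935 - 6(48.6) = 643.4.

r_b = 48.6, r_s = 46.6, Q = 643.4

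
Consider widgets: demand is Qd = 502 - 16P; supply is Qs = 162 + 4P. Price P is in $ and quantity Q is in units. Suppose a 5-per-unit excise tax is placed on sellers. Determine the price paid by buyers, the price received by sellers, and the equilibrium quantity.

P_b = 18, P_s = 13, Q = 214

With a tax of 5 on sellers, they supply based on the net price P_s = P_b - 5, so Qs = 142 + 4P_b.
Market clearing requires 502 - 16P_b = 142 + 4P_b; hence 360 = 20P_b and P_b = 18.
So P_s = 13 and the quantity traded is Q = 502 - 16(18) = 214.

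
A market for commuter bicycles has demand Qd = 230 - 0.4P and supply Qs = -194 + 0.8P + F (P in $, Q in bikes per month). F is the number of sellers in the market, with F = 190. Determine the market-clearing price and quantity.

With F = 190, supply is Qs = -4 + 0.8P.
The market clears where 230 - 0.4P = -4 + 0.8P. Rearranging, 1.2P = 234, hence P* = 195.
Then Q* = 230 - 0.4(195) = 152.

P* = 195, Q* = 152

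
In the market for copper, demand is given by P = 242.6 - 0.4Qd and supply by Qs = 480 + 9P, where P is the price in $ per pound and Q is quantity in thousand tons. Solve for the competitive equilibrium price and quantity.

P* = 11, Q* = 579

In direct form, Qd = 606.5 - 2.5P.
At equilibrium Qd = Qs, so 606.5 - 2.5P = 480 + 9P; collecting terms, 126.5 = 11.5P and P* = 11.
Then Q* = 606.5 - 2.5(11) = 579.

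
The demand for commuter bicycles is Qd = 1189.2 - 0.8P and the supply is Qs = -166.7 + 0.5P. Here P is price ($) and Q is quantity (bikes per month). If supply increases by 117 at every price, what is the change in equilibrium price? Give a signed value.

The market clears where 1189.2 - 0.8P = -166.7 + 0.5P. Rearranging, 1.3P = 1355.9, hence P* = 1043.
Then Q* = 1189.2 - 0.8(1043) = 354.8.
After the shift, supply is Qs = -49.7 + 0.5P.
The new intersection has 1238.9 = 1.3P, i.e. P = 953, Q = 426.8.
ΔP = 953 - 1043 = -90.

ΔP = -90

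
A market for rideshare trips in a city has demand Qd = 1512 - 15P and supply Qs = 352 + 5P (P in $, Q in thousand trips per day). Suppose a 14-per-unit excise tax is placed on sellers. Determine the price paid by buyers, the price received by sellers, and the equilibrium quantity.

P_b = 61.5, P_s = 47.5, Q = 589.5

With a tax of 14 on sellers, they supply based on the net price P_s = P_b - 14, so Qs = 282 + 5P_b.
Market clearing requires 1512 - 15P_b = 282 + 5P_b; hence 1230 = 20P_b and P_b = 61.5.
Then P_s = 61.5 - 14 = 47.5 and Q = 1512 - 15(61.5) = 589.5.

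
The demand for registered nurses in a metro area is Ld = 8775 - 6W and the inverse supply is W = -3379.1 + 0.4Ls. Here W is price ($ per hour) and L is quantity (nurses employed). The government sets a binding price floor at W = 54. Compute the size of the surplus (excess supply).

In direct form, Ls = 8447.75 + 2.5W.
Evaluating both curves at the floor price 54 gives Ld = 8451, Ls = 8582.75.
Surplus = Ls - Ld = 8582.75 - 8451 = 131.75.

Surplus = 131.75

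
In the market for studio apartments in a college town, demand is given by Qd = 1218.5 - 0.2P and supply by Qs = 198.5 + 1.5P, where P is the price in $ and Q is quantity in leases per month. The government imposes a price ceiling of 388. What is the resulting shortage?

Evaluating both curves at the ceiling price 388 gives Qd = 1140.9, Qs = 780.5.
Shortage = Qd - Qs = 1140.9 - 780.5 = 360.4.

Shortage = 360.4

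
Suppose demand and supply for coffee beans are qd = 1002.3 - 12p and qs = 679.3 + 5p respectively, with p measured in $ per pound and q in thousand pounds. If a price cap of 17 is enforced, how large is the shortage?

Shortage = 34

At p = 17: qd = 798.3 and qs = 764.3.
Shortage = qd - qs = 798.3 - 764.3 = 34.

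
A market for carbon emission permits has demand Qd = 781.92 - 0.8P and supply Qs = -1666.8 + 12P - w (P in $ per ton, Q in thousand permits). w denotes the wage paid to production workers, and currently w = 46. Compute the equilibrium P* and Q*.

With w = 46, supply is Qs = -1712.8 + 12P.
Equating demand and supply, 781.92 - 0.8P = -1712.8 + 12P gives 12.8P = 2494.72, so P* = 194.9.
Plugging P* into demand: Q* = 781.92 - 0.8(194.9) = 626.

P* = 194.9, Q* = 626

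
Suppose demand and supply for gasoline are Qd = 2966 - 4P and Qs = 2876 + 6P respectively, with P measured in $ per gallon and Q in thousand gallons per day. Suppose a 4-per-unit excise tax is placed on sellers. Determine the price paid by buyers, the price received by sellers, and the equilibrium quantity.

With a tax of 4 on sellers, they supply based on the net price P_s = P_b - 4, so Qs = 2852 + 6P_b.
Set Qd = Qs: 2966 - 4P_b = 2852 + 6P_b, so 114 = 10P_b and P_b = 11.4.
Then P_s = 11.4 - 4 = 7.4 and Q = 2966 - 4(11.4) = 2920.4.

P_b = 11.4, P_s = 7.4, Q = 2920.4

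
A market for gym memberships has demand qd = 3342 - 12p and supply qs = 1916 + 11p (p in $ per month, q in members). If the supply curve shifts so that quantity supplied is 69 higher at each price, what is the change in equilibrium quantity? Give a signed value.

The market clears where 3342 - 12p = 1916 + 11p. Rearranging, 23p = 1426, hence p* = 62.
From the demand curve, q* = 3342 - 12(62) = 2598.
After the shift, supply is qs = 1985 + 11p.
New equilibrium: 1357 = 23p, so p = 59 and q = 2634.
Δq = 2634 - 2598 = 36.

Δq = 36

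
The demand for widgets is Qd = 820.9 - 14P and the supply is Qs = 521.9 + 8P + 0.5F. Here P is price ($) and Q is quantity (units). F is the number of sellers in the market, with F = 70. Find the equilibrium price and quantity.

P* = 12, Q* = 652.9

With F = 70, supply is Qs = 556.9 + 8P.
At equilibrium Qd = Qs, so 820.9 - 14P = 556.9 + 8P; collecting terms, 264 = 22P and P* = 12.
From the demand curve, Q* = 820.9 - 14(12) = 652.9.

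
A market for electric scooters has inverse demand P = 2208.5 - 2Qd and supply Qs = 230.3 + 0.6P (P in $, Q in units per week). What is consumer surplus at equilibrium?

Solving each curve for Q: Qd = 1104.25 - 0.5P.
Set Qd = Qs: 1104.25 - 0.5P = 230.3 + 0.6P, so 873.95 = 1.1P and P* = 794.5.
Plugging P* into demand: Q* = 1104.25 - 0.5(794.5) = 707.
Demand choke price (Qd = 0): P = 1104.25/0.5 = 2208.5. Consumer surplus = ½ × (2208.5 - 794.5) × 707 = 499849.

Consumer surplus = 499849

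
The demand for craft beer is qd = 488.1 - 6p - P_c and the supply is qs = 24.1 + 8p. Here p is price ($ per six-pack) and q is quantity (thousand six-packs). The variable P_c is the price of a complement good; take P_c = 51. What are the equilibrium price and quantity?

With P_c = 51, demand is qd = 437.1 - 6p.
At equilibrium qd = qs, so 437.1 - 6p = 24.1 + 8p; collecting terms, 413 = 14p and p* = 29.5.
Substitute back: q* = 437.1 - 6(29.5) = 260.1.

p* = 29.5, q* = 260.1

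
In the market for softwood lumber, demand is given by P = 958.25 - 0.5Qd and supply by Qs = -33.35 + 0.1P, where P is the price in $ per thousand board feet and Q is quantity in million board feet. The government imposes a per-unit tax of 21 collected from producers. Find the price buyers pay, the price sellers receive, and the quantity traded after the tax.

P_b = 929.5, P_s = 908.5, Q = 57.5

Solving each curve for Q: Qd = 1916.5 - 2P.
With a tax of 21 on producers, they supply based on the net price P_s = P_b - 21, so Qs = -35.45 + 0.1P_b.
Set Qd = Qs: 1916.5 - 2P_b = -35.45 + 0.1P_b, so 1951.95 = 2.1P_b and P_b = 929.5.
So P_s = 908.5 and the quantity traded is Q = 1916.5 - 2(929.5) = 57.5.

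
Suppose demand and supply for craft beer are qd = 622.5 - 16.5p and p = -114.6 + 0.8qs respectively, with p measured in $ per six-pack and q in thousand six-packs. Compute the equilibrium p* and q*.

Solving each curve for q: qs = 143.25 + 1.25p.
At equilibrium qd = qs, so 622.5 - 16.5p = 143.25 + 1.25p; collecting terms, 479.25 = 17.75p and p* = 27.
Substitute back: q* = 622.5 - 16.5(27) = 177.

p* = 27, q* = 177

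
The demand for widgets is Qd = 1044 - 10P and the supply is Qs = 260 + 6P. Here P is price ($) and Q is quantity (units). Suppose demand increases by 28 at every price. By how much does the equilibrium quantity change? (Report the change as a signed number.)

Equating demand and supply, 1044 - 10P = 260 + 6P gives 16P = 784, so P* = 49.
Plugging P* into demand: Q* = 1044 - 10(49) = 554.
After the shift, demand is Qd = 1072 - 10P.
Re-solving, 16P = 812 gives P = 50.75 and Q = 564.5.
ΔQ = 564.5 - 554 = 10.5.

ΔQ = 10.5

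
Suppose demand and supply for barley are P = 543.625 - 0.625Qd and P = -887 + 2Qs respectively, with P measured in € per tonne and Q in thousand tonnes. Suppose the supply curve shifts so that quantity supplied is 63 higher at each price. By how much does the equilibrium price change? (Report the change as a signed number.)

ΔP = -30

In direct form, Qd = 869.8 - 1.6P and Qs = 443.5 + 0.5P.
Set Qd = Qs: 869.8 - 1.6P = 443.5 + 0.5P, so 426.3 = 2.1P and P* = 203.
Then Q* = 869.8 - 1.6(203) = 545.
After the shift, supply is Qs = 506.5 + 0.5P.
The new intersection has 363.3 = 2.1P, i.e. P = 173, Q = 593.
ΔP = 173 - 203 = -30.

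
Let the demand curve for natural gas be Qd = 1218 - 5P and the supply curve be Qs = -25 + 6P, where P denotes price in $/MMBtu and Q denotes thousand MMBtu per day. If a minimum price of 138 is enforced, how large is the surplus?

Surplus = 275

With P fixed at 138, quantity demanded is 528 and quantity supplied is 803.
Surplus = Qs - Qd = 803 - 528 = 275.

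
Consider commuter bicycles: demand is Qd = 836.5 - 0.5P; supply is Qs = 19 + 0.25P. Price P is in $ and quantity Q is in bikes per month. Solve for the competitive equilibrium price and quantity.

P* = 1090, Q* = 291.5

Equating demand and supply, 836.5 - 0.5P = 19 + 0.25P gives 0.75P = 817.5, so P* = 1090.
Substitute back: Q* = 836.5 - 0.5(1090) = 291.5.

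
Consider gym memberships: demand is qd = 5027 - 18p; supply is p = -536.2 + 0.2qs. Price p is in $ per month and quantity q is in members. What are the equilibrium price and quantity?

Solving each curve for q: qs = 2681 + 5p.
At equilibrium qd = qs, so 5027 - 18p = 2681 + 5p; collecting terms, 2346 = 23p and p* = 102.
From the demand curve, q* = 5027 - 18(102) = 3191.

p* = 102, q* = 3191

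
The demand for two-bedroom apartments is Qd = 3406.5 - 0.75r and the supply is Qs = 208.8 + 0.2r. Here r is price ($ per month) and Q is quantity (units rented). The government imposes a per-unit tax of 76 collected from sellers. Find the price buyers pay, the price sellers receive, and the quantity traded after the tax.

With a tax of 76 on sellers, they supply based on the net price r_s = r_b - 76, so Qs = 193.6 + 0.2r_b.
Market clearing requires 3406.5 - 0.75r_b = 193.6 + 0.2r_b; hence 3212.9 = 0.95r_b and r_b = 3382.
So r_s = 3306 and the quantity traded is Q = 3406.5 - 0.75(3382) = 870.

r_b = 3382, r_s = 3306, Q = 870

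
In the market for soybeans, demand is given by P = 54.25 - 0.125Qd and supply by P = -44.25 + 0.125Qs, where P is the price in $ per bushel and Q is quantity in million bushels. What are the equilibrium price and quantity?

Solving each curve for Q: Qd = 434 - 8P and Qs = 354 + 8P.
Set Qd = Qs: 434 - 8P = 354 + 8P, so 80 = 16P and P* = 5.
From the demand curve, Q* = 434 - 8(5) = 394.

P* = 5, Q* = 394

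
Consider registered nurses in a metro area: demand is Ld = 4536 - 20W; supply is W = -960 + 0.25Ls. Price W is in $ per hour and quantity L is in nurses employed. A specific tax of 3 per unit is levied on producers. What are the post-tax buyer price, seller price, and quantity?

In direct form, Ls = 3840 + 4W.
Producers keep W_s = W_b - 3 per unit, so supply in terms of the buyer price is Ls = 3828 + 4W_b.
Market clearing requires 4536 - 20W_b = 3828 + 4W_b; hence 708 = 24W_b and W_b = 29.5.
So W_s = 26.5 and the quantity traded is L = 4536 - 20(29.5) = 3946.

W_b = 29.5, W_s = 26.5, L = 3946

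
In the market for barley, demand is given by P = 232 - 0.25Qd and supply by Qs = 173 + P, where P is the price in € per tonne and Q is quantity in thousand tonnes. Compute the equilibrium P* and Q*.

P* = 151, Q* = 324

Rewriting in direct form: Qd = 928 - 4P.
At equilibrium Qd = Qs, so 928 - 4P = 173 + P; collecting terms, 755 = 5P and P* = 151.
From the demand curve, Q* = 928 - 4(151) = 324.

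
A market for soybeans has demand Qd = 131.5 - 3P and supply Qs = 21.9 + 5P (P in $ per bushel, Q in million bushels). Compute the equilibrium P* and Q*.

P* = 13.7, Q* = 90.4

The market clears where 131.5 - 3P = 21.9 + 5P. Rearranging, 8P = 109.6, hence P* = 13.7.
Substitute back: Q* = 131.5 - 3(13.7) = 90.4.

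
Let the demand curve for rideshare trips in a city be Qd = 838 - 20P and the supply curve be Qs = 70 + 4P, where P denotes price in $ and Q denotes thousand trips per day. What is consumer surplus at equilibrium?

Consumer surplus = 980.1

At equilibrium Qd = Qs, so 838 - 20P = 70 + 4P; collecting terms, 768 = 24P and P* = 32.
From the demand curve, Q* = 838 - 20(32) = 198.
Demand choke price (Qd = 0): P = 838/20 = 41.9. Consumer surplus = ½ × (41.9 - 32) × 198 = 980.1.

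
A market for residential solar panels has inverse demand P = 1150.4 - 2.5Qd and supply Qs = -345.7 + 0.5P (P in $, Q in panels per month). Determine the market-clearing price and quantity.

P* = 895.4, Q* = 102

Inverting to quantity form: Qd = 460.16 - 0.4P.
The market clears where 460.16 - 0.4P = -345.7 + 0.5P. Rearranging, 0.9P = 805.86, hence P* = 895.4.
Then Q* = 460.16 - 0.4(895.4) = 102.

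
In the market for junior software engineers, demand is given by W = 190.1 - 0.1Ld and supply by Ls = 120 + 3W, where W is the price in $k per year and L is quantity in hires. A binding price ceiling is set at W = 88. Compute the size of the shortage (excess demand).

Rewriting in direct form: Ld = 1901 - 10W.
At W = 88: Ld = 1021 and Ls = 384.
Shortage = Ld - Ls = 1021 - 384 = 637.

Shortage = 637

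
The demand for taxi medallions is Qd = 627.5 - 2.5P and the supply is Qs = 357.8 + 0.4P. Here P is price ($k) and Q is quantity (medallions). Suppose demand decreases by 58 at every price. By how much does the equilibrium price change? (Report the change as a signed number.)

At equilibrium Qd = Qs, so 627.5 - 2.5P = 357.8 + 0.4P; collecting terms, 269.7 = 2.9P and P* = 93.
Then Q* = 627.5 - 2.5(93) = 395.
After the shift, demand is Qd = 569.5 - 2.5P.
Re-solving, 2.9P = 211.7 gives P = 73 and Q = 387.
ΔP = 73 - 93 = -20.

ΔP = -20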